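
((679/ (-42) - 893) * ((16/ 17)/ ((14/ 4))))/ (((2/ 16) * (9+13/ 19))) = -1658320/ 8211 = -201.96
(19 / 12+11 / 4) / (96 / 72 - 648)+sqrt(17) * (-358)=-358 * sqrt(17) - 13 / 1940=-1476.08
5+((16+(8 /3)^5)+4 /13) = 493295 /3159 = 156.16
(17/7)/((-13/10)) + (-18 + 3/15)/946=-812199/430430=-1.89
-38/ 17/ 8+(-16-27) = -2943/ 68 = -43.28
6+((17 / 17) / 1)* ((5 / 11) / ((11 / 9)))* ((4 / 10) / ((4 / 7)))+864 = 210603 / 242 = 870.26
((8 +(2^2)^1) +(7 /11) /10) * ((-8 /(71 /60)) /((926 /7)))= -0.62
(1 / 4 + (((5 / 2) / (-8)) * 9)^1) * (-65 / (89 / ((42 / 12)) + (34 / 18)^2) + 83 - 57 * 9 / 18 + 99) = -4973677 / 12832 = -387.60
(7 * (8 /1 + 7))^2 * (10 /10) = 11025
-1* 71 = -71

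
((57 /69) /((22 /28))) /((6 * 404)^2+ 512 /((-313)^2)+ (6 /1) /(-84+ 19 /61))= 66517522085 /371740751964577589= 0.00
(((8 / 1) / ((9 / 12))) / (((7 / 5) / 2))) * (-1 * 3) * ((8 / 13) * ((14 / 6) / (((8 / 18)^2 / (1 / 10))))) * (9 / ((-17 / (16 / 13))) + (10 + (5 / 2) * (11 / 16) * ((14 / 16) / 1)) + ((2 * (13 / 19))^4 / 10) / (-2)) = -10627459765947 / 29952978640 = -354.80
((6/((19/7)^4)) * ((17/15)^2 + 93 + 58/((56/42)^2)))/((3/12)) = 28867223/514425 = 56.12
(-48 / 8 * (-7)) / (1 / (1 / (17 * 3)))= 14 / 17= 0.82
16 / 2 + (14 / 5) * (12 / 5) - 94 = -79.28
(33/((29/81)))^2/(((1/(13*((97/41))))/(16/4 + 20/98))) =1856009626614/1689569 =1098510.70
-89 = -89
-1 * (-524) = 524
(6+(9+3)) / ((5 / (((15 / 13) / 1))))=54 / 13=4.15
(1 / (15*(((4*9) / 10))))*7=7 / 54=0.13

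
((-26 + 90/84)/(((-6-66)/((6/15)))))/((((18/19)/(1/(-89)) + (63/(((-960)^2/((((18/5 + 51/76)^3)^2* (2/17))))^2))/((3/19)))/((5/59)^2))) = -78848378659136241378367897600000000000000000/6684048193666937756624107917781011732618216805917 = -0.00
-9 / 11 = -0.82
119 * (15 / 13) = 1785 / 13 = 137.31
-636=-636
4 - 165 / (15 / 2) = -18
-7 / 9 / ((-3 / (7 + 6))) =91 / 27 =3.37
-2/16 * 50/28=-25/112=-0.22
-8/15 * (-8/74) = 32/555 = 0.06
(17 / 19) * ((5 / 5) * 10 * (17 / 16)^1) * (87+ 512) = 865555 / 152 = 5694.44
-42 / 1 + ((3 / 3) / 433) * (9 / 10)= -181851 / 4330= -42.00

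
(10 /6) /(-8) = -5 /24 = -0.21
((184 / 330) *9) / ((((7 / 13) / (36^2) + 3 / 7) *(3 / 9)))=97651008 / 2782615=35.09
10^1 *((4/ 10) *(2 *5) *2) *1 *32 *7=17920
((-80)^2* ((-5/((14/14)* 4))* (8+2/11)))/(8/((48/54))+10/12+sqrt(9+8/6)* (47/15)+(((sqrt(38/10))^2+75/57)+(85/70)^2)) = -110694057364800000/17328476643313+7039486137600000* sqrt(93)/17328476643313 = -2470.37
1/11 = 0.09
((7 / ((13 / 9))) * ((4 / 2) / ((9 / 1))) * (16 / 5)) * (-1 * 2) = -448 / 65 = -6.89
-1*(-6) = 6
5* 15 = 75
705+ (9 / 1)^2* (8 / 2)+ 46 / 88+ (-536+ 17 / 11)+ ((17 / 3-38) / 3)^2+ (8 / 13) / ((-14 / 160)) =195955169 / 324324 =604.20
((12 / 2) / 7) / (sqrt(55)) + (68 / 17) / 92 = 1 / 23 + 6 * sqrt(55) / 385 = 0.16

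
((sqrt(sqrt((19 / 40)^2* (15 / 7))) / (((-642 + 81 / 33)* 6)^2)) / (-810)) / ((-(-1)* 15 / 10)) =-121* 3^(1 / 4)* 35^(3 / 4)* sqrt(38) / 303064465410000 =-0.00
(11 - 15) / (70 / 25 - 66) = 0.06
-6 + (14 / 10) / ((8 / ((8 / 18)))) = -533 / 90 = -5.92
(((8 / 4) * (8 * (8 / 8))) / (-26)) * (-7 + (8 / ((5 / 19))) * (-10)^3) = 18712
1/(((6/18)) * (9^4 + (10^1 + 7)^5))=3/1426418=0.00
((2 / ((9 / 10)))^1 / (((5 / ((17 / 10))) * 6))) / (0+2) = 17 / 270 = 0.06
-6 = -6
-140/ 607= -0.23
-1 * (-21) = 21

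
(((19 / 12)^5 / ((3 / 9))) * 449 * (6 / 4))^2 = 1236029088638939401 / 3057647616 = 404241836.82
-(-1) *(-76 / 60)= -19 / 15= -1.27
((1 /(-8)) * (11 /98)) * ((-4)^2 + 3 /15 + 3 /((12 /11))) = -4169 /15680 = -0.27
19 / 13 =1.46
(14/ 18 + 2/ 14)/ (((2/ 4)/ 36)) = 464/ 7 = 66.29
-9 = -9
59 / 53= 1.11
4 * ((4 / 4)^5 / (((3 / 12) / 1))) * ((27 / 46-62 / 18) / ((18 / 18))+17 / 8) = -2426 / 207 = -11.72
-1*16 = -16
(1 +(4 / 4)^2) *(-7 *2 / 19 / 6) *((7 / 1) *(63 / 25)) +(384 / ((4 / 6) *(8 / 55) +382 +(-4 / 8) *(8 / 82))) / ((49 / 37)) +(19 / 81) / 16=-69366538365973 / 19490395251600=-3.56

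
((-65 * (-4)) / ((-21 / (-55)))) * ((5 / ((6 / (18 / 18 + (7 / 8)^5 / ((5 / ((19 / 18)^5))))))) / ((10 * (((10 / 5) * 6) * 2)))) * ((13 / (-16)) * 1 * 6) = -3264428325135835 / 249650812551168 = -13.08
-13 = -13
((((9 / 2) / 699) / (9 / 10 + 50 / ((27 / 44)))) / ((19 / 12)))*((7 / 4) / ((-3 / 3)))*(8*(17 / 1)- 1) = -1148175 / 98469761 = -0.01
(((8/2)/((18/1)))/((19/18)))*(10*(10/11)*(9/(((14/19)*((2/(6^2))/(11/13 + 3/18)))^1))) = 426600/1001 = 426.17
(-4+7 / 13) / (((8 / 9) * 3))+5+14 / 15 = 7231 / 1560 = 4.64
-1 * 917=-917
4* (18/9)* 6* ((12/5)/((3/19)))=3648/5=729.60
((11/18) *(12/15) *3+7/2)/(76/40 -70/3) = -149/643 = -0.23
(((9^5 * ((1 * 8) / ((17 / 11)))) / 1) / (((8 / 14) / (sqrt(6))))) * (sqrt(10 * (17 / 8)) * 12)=54561276 * sqrt(510) / 17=72480417.30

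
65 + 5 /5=66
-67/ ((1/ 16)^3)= -274432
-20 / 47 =-0.43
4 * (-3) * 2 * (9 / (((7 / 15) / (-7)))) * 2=6480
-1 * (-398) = 398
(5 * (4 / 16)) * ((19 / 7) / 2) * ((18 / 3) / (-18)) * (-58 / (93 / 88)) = 60610 / 1953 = 31.03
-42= -42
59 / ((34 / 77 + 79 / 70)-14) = -45430 / 9571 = -4.75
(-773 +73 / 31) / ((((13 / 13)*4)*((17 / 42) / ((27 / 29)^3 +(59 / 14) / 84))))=-408.02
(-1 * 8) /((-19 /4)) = 32 /19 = 1.68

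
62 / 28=31 / 14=2.21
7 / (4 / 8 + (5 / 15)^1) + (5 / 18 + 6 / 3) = 961 / 90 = 10.68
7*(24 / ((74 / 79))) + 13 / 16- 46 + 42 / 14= 81201 / 592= 137.16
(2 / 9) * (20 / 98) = 20 / 441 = 0.05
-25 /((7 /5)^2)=-12.76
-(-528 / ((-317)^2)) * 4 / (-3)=-704 / 100489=-0.01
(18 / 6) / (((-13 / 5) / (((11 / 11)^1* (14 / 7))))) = -30 / 13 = -2.31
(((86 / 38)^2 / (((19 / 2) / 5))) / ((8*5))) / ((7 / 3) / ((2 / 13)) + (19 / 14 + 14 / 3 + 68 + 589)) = 38829 / 390743512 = 0.00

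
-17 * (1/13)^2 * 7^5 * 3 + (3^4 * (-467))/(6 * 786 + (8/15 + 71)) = -61650907086/12136397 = -5079.84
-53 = -53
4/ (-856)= -1/ 214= -0.00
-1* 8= -8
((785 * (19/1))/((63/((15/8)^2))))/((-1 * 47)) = -372875/21056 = -17.71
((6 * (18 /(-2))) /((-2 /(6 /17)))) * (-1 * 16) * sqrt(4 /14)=-2592 * sqrt(14) /119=-81.50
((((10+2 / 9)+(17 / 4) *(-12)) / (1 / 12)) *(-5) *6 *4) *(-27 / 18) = -88080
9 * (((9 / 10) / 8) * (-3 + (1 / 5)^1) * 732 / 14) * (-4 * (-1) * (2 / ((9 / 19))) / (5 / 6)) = -375516 / 125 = -3004.13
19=19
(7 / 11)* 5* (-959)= -33565 / 11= -3051.36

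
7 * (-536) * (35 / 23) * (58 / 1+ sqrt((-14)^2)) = -9455040 / 23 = -411088.70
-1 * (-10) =10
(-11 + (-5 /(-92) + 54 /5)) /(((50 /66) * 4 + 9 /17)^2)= -21086307 /1834484140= -0.01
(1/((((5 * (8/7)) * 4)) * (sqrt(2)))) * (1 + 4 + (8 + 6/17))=1589 * sqrt(2)/5440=0.41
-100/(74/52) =-2600/37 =-70.27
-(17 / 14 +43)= -619 / 14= -44.21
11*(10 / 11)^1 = 10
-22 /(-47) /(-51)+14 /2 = 16757 /2397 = 6.99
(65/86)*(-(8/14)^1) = -0.43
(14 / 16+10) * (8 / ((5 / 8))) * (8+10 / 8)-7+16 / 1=6483 / 5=1296.60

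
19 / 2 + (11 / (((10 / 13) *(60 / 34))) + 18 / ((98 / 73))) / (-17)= 2057831 / 249900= 8.23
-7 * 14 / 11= -98 / 11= -8.91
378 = 378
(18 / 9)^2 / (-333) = -4 / 333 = -0.01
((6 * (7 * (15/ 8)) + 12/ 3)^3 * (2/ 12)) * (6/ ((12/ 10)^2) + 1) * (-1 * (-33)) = 12366259631/ 768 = 16101900.56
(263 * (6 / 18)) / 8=263 / 24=10.96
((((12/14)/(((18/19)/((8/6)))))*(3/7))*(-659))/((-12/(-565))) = -7074365/441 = -16041.64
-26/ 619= -0.04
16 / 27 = 0.59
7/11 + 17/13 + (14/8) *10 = 5561/286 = 19.44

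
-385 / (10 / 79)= -3041.50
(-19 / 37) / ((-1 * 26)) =19 / 962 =0.02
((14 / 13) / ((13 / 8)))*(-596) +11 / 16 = -1066173 / 2704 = -394.29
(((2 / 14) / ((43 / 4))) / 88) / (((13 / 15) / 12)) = 90 / 43043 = 0.00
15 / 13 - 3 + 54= 678 / 13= 52.15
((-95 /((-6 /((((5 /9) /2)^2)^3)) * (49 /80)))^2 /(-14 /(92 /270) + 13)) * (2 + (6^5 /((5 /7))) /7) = -3053985595703125 /390593270644347456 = -0.01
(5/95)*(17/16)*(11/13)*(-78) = -561/152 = -3.69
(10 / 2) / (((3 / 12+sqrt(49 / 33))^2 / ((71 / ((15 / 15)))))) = 153138480 / 564001-10496640 * sqrt(33) / 564001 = 164.61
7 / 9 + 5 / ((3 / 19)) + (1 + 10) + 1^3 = 400 / 9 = 44.44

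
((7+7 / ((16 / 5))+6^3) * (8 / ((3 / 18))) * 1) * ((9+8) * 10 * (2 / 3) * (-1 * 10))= -12250200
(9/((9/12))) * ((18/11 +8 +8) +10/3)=2768/11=251.64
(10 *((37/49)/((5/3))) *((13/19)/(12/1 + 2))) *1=1443/6517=0.22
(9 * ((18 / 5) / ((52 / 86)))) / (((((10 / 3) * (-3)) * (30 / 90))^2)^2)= 282123 / 650000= 0.43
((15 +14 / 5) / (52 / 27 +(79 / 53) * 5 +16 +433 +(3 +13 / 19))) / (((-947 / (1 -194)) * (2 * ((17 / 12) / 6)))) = 8406458154 / 505630549925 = 0.02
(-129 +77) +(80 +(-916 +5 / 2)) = -1771 / 2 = -885.50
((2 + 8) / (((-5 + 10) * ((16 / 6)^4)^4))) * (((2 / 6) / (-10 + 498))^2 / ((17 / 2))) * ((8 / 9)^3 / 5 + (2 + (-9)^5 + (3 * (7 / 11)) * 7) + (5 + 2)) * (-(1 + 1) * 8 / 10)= 15527704503033 / 9792894430982281625600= 0.00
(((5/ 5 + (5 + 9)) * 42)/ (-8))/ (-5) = 63/ 4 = 15.75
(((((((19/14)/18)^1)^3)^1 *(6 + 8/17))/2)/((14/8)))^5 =0.00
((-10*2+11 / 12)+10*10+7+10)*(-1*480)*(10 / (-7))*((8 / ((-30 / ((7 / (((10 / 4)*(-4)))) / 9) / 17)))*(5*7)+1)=169294000 / 189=895735.45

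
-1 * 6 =-6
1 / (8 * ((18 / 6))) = 1 / 24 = 0.04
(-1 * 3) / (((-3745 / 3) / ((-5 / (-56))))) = 9 / 41944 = 0.00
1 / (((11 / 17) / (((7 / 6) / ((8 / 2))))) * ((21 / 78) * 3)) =221 / 396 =0.56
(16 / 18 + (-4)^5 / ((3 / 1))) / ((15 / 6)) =-6128 / 45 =-136.18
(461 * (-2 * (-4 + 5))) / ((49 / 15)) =-13830 / 49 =-282.24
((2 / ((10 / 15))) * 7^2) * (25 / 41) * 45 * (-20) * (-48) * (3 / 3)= 158760000 / 41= 3872195.12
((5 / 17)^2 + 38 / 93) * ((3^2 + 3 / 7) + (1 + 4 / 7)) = 146377 / 26877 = 5.45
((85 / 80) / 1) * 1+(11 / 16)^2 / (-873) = 237335 / 223488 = 1.06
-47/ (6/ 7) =-329/ 6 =-54.83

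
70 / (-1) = -70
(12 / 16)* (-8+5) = -9 / 4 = -2.25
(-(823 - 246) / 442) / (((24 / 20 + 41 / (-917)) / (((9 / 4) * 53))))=-1261924965 / 9365096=-134.75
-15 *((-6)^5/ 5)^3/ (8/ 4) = 705277476864/ 25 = 28211099074.56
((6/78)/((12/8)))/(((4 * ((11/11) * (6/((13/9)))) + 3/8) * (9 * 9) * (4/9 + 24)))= 4/2623995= 0.00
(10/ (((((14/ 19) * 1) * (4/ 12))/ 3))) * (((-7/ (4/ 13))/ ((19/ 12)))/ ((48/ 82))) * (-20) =119925/ 2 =59962.50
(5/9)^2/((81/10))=250/6561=0.04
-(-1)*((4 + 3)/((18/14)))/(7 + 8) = 49/135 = 0.36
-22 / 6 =-11 / 3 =-3.67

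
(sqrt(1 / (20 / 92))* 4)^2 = 368 / 5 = 73.60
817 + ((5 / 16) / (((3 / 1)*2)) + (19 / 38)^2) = 78461 / 96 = 817.30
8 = 8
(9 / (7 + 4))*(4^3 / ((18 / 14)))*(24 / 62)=5376 / 341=15.77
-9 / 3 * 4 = -12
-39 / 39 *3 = -3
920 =920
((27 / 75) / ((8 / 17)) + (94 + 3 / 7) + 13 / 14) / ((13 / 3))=403713 / 18200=22.18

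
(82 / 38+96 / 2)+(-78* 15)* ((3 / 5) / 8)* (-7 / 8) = 77179 / 608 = 126.94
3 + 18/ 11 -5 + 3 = 29/ 11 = 2.64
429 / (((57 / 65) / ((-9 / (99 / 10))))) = -8450 / 19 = -444.74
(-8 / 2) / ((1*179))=-0.02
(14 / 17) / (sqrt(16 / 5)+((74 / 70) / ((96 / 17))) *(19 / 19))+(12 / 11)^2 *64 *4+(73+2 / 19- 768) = -32060031695133 / 82145750621+126443520 *sqrt(5) / 607428343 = -389.82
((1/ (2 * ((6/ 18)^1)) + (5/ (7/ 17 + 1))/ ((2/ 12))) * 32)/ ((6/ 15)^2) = 4550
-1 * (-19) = 19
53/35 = 1.51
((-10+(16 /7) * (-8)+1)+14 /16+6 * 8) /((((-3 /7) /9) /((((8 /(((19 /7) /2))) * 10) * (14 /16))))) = -888615 /38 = -23384.61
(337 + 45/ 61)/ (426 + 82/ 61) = 10301/ 13034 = 0.79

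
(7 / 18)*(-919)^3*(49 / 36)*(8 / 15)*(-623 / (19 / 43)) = 7131767171119493 / 23085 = 308935116790.97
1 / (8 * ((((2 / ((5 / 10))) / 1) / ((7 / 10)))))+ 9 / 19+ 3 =21253 / 6080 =3.50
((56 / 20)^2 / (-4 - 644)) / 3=-0.00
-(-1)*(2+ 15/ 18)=17/ 6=2.83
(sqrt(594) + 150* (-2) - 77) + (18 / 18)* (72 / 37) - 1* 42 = -15431 / 37 + 3* sqrt(66) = -392.68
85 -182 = -97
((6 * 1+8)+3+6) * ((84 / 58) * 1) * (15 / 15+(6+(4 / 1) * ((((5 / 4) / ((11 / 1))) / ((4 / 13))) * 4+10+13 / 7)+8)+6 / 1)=789912 / 319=2476.21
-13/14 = -0.93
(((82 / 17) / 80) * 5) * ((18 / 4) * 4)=369 / 68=5.43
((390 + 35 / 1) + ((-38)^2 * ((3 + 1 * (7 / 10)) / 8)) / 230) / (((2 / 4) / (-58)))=-57082353 / 1150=-49636.83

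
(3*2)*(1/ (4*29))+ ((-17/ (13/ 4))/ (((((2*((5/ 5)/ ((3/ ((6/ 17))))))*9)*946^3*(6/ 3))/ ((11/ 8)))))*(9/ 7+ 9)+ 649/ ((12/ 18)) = 395465989966675/ 406209531728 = 973.55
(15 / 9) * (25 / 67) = 125 / 201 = 0.62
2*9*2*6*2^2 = 864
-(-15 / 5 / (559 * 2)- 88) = 98387 / 1118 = 88.00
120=120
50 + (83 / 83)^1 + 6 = 57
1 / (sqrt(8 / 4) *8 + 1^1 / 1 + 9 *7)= 1 / 62 - sqrt(2) / 496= 0.01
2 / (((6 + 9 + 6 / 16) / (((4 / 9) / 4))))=16 / 1107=0.01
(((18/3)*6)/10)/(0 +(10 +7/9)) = 162/485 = 0.33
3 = 3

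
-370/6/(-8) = 185/24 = 7.71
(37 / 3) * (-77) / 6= -2849 / 18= -158.28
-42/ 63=-2/ 3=-0.67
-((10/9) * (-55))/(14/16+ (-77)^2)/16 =275/426951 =0.00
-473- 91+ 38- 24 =-550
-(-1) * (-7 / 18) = -7 / 18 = -0.39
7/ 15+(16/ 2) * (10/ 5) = 247/ 15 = 16.47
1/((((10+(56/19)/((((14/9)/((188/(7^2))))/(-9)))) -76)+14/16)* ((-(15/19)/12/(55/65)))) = 6226528/63202555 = 0.10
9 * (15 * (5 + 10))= 2025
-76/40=-19/10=-1.90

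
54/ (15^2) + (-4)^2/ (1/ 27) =10806/ 25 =432.24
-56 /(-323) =56 /323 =0.17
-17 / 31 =-0.55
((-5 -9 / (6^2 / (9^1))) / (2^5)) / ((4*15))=-29 / 7680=-0.00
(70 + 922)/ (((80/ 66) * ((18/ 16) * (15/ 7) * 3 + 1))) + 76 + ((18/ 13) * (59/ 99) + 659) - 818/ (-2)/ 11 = 287563436/ 329615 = 872.42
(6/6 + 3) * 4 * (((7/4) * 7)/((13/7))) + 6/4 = 2783/26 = 107.04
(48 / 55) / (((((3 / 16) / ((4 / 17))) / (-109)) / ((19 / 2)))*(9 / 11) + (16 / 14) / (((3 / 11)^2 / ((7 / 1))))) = 28629504 / 3528300625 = 0.01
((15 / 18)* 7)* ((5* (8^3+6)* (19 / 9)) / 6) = 5315.90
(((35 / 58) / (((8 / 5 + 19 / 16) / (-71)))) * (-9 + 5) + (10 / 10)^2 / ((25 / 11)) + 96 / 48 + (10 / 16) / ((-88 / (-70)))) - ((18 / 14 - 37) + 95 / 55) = 39201539043 / 398367200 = 98.41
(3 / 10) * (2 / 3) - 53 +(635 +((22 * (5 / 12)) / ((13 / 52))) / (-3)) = 25649 / 45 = 569.98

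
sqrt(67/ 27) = sqrt(201)/ 9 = 1.58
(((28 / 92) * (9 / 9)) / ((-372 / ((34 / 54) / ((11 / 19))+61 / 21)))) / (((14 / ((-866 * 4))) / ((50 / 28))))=1.44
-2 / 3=-0.67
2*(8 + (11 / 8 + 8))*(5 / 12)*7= 4865 / 48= 101.35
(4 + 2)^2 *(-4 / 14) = -72 / 7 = -10.29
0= 0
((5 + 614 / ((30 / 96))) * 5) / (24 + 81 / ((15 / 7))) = 16415 / 103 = 159.37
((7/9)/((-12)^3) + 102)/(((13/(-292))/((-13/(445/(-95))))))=-2200193939/346032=-6358.35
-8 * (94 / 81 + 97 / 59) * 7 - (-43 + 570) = -684.06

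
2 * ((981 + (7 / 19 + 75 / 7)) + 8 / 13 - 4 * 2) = 3405086 / 1729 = 1969.40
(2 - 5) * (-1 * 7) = 21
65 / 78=5 / 6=0.83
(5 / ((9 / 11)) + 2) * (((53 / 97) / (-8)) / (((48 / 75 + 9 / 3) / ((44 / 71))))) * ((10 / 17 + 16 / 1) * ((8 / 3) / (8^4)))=-50006825 / 49094502912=-0.00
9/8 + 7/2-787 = -6259/8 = -782.38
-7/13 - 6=-85/13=-6.54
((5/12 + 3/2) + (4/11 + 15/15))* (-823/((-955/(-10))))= -356359/12606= -28.27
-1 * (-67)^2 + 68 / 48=-53851 / 12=-4487.58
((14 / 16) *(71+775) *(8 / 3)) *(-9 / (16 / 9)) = -79947 / 8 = -9993.38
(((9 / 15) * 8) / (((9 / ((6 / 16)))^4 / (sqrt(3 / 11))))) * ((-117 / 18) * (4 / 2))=-13 * sqrt(33) / 760320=-0.00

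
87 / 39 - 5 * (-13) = 874 / 13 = 67.23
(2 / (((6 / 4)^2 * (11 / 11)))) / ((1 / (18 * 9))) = 144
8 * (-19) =-152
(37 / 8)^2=1369 / 64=21.39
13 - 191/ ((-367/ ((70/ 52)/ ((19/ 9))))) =2417039/ 181298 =13.33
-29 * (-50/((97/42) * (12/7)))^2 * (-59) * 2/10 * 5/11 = 2567569375/103499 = 24807.67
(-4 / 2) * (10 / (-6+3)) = 20 / 3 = 6.67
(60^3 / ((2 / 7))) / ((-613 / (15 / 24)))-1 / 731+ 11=-340468980 / 448103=-759.80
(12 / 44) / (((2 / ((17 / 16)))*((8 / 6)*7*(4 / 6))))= 0.02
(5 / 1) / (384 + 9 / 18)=10 / 769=0.01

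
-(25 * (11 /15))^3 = -166375 /27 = -6162.04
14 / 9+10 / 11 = 244 / 99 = 2.46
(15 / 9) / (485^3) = 1 / 68450475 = 0.00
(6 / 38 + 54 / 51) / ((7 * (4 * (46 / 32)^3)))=402432 / 27509587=0.01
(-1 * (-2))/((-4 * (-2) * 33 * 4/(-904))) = -113/66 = -1.71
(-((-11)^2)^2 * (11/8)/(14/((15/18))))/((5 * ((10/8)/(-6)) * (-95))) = -161051/13300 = -12.11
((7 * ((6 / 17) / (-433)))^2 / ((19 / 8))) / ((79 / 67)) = 945504 / 81330665821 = 0.00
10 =10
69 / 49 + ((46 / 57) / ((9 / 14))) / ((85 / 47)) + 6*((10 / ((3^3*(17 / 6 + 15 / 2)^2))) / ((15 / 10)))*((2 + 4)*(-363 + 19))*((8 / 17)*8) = -217049783003 / 2053315845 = -105.71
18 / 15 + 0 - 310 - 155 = -2319 / 5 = -463.80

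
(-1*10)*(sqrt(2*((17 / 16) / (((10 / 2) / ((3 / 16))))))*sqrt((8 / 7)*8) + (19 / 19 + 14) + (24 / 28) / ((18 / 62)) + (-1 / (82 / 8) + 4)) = -188170 / 861 - sqrt(3570) / 7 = -227.08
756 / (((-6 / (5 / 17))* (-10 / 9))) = 567 / 17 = 33.35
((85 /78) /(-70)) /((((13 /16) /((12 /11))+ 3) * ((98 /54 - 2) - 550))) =7344 /971947795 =0.00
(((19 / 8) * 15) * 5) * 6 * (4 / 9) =475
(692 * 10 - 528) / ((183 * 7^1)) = 6392 / 1281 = 4.99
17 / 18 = 0.94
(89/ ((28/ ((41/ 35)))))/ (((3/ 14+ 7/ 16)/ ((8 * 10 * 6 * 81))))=113498496/ 511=222110.56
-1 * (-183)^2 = -33489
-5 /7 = -0.71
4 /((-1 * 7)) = -4 /7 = -0.57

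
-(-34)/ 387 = 34/ 387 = 0.09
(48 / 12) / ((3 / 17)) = 68 / 3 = 22.67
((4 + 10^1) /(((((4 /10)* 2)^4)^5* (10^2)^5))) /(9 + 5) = 9765625 /1125899906842624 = 0.00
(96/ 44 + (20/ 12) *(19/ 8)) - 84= -20555/ 264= -77.86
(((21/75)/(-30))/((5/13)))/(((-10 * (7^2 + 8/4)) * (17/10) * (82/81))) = 819/29622500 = 0.00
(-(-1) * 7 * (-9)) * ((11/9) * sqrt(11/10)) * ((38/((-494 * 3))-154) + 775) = -932393 * sqrt(110)/195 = -50148.82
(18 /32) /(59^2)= 9 /55696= 0.00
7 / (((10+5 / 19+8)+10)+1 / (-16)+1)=2128 / 8877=0.24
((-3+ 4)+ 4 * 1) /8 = 5 /8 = 0.62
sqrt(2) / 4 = 0.35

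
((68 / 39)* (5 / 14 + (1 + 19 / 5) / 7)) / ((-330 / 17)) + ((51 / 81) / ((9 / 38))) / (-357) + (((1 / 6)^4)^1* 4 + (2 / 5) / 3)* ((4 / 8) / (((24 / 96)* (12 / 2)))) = -4060513 / 72972900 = -0.06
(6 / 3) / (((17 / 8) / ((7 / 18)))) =56 / 153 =0.37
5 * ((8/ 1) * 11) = 440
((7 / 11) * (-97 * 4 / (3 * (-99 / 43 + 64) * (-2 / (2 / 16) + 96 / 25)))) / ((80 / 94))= 980185 / 7604256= 0.13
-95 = -95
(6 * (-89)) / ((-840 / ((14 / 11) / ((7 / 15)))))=267 / 154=1.73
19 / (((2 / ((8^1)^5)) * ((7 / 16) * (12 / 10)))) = 12451840 / 21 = 592944.76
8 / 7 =1.14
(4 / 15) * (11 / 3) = 44 / 45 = 0.98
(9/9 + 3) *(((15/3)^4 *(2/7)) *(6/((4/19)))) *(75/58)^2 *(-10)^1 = -2003906250/5887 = -340395.15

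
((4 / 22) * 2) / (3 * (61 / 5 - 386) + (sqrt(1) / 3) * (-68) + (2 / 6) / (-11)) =-15 / 47194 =-0.00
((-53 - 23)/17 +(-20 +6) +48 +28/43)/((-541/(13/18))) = -47801/1186413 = -0.04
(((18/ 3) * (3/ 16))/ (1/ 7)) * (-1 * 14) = -441/ 4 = -110.25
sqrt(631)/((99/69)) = 23 * sqrt(631)/33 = 17.51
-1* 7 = -7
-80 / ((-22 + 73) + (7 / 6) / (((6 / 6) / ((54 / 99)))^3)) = -106480 / 68133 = -1.56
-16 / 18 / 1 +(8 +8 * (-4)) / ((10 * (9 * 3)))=-44 / 45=-0.98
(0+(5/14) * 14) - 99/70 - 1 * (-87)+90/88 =141077/1540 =91.61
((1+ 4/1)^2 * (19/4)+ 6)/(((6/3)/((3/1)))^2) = 4491/16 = 280.69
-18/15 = -6/5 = -1.20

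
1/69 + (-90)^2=558901/69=8100.01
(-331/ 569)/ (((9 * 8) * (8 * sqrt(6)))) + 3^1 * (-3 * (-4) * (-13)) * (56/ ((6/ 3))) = -13104 - 331 * sqrt(6)/ 1966464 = -13104.00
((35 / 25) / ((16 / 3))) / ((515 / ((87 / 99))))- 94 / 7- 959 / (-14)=174710021 / 3172400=55.07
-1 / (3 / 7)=-7 / 3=-2.33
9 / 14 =0.64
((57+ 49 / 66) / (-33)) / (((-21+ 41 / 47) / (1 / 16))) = 179117 / 32966208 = 0.01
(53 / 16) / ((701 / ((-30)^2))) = 11925 / 2804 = 4.25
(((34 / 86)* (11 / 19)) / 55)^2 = 0.00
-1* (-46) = 46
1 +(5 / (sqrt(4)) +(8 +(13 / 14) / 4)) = 11.73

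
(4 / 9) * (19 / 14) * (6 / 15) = 76 / 315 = 0.24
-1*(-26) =26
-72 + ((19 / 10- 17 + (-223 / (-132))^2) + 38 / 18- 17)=-99.13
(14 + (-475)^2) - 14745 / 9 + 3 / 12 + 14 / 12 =2688025 / 12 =224002.08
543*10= 5430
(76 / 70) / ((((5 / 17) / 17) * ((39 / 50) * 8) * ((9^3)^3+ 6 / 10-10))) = 27455 / 1057657909308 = 0.00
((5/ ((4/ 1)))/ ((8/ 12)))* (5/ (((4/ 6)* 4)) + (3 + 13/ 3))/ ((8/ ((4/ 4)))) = 1105/ 512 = 2.16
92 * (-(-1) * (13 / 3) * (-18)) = -7176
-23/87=-0.26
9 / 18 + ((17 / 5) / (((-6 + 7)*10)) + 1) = 46 / 25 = 1.84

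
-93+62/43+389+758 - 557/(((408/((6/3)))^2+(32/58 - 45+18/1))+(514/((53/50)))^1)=2934875713657/2780742963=1055.43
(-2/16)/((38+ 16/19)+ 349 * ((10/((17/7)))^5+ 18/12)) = -26977283/89279137296932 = -0.00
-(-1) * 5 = 5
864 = 864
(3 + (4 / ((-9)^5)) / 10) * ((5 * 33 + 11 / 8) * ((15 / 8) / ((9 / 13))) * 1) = 15325838099 / 11337408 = 1351.79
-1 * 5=-5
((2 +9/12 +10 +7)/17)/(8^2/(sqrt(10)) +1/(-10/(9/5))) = 225/440674 +4000 * sqrt(10)/220337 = 0.06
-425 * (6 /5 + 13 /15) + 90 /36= -5255 /6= -875.83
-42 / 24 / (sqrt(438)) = -7 * sqrt(438) / 1752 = -0.08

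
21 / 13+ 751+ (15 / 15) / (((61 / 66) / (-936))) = -206264 / 793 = -260.11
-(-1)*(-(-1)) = 1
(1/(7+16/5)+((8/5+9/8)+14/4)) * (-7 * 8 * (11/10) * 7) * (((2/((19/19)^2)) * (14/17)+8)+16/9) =-6076538314/195075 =-31149.75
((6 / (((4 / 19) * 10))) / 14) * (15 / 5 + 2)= 57 / 56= 1.02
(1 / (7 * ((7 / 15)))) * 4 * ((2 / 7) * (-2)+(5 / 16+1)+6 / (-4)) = -1275 / 1372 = -0.93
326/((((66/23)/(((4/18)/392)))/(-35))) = -18745/8316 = -2.25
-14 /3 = -4.67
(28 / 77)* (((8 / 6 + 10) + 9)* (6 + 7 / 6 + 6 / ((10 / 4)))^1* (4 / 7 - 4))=-242.52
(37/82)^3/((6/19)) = 962407/3308208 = 0.29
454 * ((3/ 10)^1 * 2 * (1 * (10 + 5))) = 4086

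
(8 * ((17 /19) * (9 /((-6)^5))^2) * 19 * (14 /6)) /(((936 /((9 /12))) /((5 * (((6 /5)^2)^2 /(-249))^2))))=119 /1007516250000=0.00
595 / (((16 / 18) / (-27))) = -18073.12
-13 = -13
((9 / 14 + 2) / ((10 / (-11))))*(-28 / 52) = 407 / 260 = 1.57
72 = 72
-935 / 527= -55 / 31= -1.77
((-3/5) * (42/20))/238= -9/1700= -0.01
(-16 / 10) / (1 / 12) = -96 / 5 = -19.20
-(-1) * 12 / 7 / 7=12 / 49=0.24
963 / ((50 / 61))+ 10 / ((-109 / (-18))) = 6411987 / 5450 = 1176.51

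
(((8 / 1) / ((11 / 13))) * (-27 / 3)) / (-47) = 936 / 517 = 1.81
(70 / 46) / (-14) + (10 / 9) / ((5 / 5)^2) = 415 / 414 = 1.00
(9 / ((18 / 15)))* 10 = 75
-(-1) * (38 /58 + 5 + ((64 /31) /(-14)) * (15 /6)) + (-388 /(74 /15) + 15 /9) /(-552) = 2092170581 /385584696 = 5.43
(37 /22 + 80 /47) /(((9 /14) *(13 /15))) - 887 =-17762116 /20163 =-880.93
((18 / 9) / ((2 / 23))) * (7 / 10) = 161 / 10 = 16.10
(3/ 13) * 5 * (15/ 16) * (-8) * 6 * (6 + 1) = -4725/ 13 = -363.46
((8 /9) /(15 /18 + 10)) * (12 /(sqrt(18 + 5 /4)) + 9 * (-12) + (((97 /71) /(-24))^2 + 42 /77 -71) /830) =-2865331719541 /323090796600 + 128 * sqrt(77) /5005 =-8.64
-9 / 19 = -0.47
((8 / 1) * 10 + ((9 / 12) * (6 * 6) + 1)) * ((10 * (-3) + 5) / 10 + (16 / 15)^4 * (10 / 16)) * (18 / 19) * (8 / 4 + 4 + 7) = -2249.09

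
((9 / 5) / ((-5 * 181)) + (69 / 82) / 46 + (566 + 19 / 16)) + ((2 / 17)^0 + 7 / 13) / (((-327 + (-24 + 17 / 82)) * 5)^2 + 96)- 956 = -310363113241894528833 / 798266846797206800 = -388.80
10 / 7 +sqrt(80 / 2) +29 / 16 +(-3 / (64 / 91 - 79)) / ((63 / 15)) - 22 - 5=-3790469 / 159600 +2 * sqrt(10)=-17.43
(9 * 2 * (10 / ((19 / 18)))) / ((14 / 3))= 4860 / 133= 36.54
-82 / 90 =-41 / 45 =-0.91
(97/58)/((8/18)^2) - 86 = -71951/928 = -77.53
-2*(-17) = 34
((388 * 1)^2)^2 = 22663495936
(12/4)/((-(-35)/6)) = 18/35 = 0.51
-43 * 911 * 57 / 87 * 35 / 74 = -26050045 / 2146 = -12138.88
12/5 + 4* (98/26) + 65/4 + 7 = 10589/260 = 40.73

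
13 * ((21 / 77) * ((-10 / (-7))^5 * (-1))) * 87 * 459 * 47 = -7319718900000 / 184877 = -39592371.68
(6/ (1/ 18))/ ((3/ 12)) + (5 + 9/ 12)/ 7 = 12119/ 28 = 432.82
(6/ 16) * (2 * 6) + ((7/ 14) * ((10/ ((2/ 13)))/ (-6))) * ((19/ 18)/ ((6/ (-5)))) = 12007/ 1296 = 9.26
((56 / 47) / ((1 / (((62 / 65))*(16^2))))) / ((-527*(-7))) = 0.08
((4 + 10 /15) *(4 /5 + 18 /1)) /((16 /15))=329 /4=82.25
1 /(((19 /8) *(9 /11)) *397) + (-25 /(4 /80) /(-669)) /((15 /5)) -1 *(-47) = 79479419 /1682089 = 47.25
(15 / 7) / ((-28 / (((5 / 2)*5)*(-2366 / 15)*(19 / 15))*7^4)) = 16055 / 201684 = 0.08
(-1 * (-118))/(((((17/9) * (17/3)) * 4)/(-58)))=-46197/289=-159.85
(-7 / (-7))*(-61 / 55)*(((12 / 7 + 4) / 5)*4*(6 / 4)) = -2928 / 385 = -7.61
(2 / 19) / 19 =2 / 361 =0.01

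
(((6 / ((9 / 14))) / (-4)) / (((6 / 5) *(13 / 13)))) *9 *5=-175 / 2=-87.50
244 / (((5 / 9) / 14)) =30744 / 5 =6148.80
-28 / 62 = -14 / 31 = -0.45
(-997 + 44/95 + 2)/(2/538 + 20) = -25415389/511195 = -49.72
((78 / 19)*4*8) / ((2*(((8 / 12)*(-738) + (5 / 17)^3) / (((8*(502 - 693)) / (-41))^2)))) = -185.44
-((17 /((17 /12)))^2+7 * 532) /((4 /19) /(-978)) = 17968794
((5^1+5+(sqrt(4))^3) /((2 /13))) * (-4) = -468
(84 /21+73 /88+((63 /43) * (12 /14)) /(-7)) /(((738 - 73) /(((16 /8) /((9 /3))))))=123173 /26421780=0.00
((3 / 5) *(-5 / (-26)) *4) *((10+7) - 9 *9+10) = -24.92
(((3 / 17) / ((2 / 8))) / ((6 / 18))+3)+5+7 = 291 / 17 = 17.12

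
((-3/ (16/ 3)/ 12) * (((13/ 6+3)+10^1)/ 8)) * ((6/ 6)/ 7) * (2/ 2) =-13/ 1024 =-0.01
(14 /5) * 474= 6636 /5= 1327.20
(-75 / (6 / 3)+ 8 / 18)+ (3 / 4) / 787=-1049831 / 28332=-37.05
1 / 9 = 0.11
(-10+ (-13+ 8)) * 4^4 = -3840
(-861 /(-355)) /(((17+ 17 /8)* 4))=574 /18105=0.03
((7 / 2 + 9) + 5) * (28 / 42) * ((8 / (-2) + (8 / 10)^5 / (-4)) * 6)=-178584 / 625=-285.73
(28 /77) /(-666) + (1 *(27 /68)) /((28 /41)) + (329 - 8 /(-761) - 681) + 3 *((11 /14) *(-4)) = -360.84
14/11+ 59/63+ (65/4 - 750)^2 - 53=5969094757/11088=538338.27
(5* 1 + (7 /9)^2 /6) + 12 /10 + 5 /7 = 119327 /17010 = 7.02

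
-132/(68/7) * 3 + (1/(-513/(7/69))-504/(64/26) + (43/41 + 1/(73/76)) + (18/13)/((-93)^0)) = -22668006108175/93653807364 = -242.04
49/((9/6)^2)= 196/9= 21.78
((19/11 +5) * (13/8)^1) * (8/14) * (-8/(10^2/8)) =-7696/1925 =-4.00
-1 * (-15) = 15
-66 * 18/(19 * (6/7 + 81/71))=-196812/6289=-31.29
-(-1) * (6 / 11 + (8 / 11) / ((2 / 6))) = 30 / 11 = 2.73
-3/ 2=-1.50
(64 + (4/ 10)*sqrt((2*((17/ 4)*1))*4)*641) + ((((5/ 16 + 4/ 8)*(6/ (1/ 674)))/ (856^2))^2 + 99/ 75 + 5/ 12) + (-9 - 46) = 6917458912130939/ 644282454835200 + 1282*sqrt(34)/ 5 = 1505.79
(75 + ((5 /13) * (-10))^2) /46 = 15175 /7774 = 1.95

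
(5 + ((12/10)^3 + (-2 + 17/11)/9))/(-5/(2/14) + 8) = -82634/334125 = -0.25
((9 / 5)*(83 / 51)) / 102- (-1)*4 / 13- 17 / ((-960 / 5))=1532689 / 3606720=0.42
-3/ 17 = -0.18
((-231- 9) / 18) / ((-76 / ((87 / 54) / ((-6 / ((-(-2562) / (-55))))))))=2.19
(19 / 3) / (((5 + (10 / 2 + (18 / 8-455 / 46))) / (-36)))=-20976 / 217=-96.66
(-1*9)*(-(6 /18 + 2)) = 21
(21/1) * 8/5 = 168/5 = 33.60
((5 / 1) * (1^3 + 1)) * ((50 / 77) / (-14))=-250 / 539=-0.46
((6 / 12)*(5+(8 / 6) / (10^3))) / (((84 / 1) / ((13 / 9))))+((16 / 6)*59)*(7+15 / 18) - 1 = 1396506763 / 1134000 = 1231.49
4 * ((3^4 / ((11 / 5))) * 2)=3240 / 11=294.55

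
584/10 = 58.40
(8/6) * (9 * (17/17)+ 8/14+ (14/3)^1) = 1196/63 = 18.98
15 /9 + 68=209 /3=69.67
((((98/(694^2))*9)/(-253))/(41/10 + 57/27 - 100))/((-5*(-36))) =441/1028568837428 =0.00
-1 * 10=-10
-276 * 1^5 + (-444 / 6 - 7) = -357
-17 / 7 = -2.43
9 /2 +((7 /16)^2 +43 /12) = 6355 /768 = 8.27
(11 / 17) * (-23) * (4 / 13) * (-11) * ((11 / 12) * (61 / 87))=1867393 / 57681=32.37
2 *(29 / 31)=58 / 31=1.87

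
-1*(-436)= 436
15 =15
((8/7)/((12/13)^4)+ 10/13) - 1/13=534589/235872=2.27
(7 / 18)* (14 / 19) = 49 / 171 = 0.29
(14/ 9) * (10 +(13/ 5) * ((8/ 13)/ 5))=1204/ 75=16.05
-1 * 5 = -5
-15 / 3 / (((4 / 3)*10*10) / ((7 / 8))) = -21 / 640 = -0.03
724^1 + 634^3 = 254840828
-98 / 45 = -2.18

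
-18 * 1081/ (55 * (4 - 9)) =19458/ 275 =70.76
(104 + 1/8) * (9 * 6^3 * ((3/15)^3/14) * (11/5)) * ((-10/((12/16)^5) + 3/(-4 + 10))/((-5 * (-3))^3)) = -26490233/8437500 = -3.14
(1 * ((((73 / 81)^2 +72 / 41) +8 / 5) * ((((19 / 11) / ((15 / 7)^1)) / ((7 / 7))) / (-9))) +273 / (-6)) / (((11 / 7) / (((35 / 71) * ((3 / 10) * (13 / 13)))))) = -8979179270117 / 2079888831900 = -4.32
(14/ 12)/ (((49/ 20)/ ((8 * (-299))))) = -23920/ 21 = -1139.05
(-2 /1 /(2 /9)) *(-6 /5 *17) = 918 /5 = 183.60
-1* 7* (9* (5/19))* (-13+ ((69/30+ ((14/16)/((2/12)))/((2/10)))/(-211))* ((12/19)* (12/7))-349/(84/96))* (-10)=-5202926190/76171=-68305.87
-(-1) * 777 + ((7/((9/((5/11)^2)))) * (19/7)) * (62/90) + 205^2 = 419505347/9801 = 42802.30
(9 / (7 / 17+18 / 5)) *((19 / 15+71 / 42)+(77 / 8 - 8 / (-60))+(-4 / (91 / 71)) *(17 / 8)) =109293 / 8008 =13.65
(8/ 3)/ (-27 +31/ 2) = -16/ 69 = -0.23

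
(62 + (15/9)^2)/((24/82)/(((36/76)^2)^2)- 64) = -5808429/5217404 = -1.11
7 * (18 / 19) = 126 / 19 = 6.63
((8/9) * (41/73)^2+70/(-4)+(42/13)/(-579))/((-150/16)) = 1.84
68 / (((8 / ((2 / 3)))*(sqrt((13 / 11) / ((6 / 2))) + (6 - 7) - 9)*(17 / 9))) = -990 / 3287 - 3*sqrt(429) / 3287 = -0.32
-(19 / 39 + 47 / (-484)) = -7363 / 18876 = -0.39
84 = 84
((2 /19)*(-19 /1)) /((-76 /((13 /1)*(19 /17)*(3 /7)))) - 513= -122055 /238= -512.84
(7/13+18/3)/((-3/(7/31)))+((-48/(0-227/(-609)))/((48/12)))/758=-55607321/104013897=-0.53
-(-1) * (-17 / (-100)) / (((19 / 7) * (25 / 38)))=0.10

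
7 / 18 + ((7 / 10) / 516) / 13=78281 / 201240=0.39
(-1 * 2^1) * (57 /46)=-57 /23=-2.48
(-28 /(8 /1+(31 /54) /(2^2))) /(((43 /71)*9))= -47712 /75637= -0.63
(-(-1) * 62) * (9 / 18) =31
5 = 5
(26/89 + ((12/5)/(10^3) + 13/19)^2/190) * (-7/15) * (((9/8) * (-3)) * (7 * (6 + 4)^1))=1239269744105001/38153187500000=32.48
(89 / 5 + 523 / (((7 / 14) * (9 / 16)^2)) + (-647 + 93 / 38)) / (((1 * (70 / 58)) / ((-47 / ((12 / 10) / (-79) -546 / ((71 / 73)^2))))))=180.75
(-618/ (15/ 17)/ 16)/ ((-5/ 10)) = 87.55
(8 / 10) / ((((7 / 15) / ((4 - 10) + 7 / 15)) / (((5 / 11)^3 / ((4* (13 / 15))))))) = -31125 / 121121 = -0.26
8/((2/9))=36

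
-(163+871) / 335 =-1034 / 335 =-3.09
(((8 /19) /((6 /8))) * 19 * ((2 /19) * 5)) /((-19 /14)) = -4480 /1083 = -4.14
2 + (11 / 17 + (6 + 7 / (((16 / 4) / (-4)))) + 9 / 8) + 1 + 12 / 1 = 2145 / 136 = 15.77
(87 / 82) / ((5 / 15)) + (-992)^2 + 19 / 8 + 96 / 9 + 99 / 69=22271736115 / 22632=984081.66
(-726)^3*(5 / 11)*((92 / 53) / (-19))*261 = 4176529140960 / 1007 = 4147496664.31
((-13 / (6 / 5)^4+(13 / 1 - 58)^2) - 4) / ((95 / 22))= 28722001 / 61560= 466.57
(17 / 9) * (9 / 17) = 1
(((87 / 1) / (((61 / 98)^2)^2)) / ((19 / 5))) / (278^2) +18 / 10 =45795303236031 / 25413971926295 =1.80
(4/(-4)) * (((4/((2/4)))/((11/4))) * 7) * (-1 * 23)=5152/11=468.36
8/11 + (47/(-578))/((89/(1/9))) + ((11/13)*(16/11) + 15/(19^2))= 47788477769/23900313294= 2.00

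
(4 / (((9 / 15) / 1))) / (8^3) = 5 / 384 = 0.01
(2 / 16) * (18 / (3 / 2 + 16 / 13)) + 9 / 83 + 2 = 34561 / 11786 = 2.93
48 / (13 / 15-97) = -360 / 721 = -0.50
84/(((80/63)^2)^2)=330812181/10240000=32.31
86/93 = 0.92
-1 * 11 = -11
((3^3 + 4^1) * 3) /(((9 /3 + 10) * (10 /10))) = 93 /13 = 7.15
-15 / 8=-1.88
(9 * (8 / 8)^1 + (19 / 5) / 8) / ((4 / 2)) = 379 / 80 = 4.74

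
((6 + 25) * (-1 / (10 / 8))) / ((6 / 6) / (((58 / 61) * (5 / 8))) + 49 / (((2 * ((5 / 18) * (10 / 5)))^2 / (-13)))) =71920 / 1491433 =0.05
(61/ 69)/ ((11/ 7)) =427/ 759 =0.56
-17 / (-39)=17 / 39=0.44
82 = 82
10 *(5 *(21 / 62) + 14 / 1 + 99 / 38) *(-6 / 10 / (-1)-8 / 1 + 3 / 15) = -776016 / 589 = -1317.51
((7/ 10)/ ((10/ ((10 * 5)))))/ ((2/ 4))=7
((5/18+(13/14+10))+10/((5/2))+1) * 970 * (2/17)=1849.43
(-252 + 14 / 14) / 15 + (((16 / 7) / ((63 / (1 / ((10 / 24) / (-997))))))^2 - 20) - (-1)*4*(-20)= 4008398599 / 540225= 7419.87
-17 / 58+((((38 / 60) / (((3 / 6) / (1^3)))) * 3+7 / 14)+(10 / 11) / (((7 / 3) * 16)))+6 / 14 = 398351 / 89320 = 4.46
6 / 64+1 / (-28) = 13 / 224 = 0.06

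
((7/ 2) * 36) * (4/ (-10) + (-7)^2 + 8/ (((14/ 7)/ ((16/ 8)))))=35658/ 5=7131.60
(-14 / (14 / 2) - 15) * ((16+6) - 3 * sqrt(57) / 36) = -374+17 * sqrt(57) / 12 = -363.30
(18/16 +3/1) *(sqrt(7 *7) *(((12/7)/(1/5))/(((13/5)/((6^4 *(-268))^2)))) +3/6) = 2388607443763629/208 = 11483689633478.99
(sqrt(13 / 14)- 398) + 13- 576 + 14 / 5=-4791 / 5 + sqrt(182) / 14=-957.24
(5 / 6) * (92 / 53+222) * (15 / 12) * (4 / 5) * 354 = 3498110 / 53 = 66002.08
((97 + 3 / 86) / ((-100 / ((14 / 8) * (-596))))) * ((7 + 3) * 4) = 1740767 / 43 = 40482.95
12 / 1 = 12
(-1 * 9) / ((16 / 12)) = -27 / 4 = -6.75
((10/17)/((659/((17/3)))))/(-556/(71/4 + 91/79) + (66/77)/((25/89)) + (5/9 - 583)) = -5226375/629053558568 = -0.00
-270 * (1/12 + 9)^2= -178215/8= -22276.88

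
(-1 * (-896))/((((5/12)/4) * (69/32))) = 458752/115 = 3989.15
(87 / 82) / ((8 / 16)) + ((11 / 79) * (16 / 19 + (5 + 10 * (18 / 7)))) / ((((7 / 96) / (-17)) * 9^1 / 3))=-1023310005 / 3015509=-339.35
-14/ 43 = -0.33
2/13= 0.15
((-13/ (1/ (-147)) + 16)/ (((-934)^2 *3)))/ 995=1927/ 2603982660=0.00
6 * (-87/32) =-261/16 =-16.31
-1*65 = -65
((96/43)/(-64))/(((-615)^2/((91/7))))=-13/10842450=-0.00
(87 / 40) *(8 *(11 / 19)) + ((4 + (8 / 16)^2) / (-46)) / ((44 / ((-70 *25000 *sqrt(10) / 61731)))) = 1859375 *sqrt(10) / 31235886 + 957 / 95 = 10.26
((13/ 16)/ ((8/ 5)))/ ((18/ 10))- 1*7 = -7739/ 1152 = -6.72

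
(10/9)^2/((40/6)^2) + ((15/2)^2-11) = 815/18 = 45.28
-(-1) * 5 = 5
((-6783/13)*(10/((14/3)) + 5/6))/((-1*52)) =40375/1352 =29.86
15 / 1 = 15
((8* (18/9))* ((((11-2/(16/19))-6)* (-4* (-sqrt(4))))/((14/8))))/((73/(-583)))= -111936/73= -1533.37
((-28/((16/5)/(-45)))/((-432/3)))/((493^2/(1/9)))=-175/139996224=-0.00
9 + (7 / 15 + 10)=292 / 15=19.47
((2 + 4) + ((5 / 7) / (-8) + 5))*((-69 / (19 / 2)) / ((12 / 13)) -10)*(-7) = 414869 / 304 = 1364.70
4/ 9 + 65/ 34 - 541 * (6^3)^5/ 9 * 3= -25945747818872111/ 306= -84790025551869.64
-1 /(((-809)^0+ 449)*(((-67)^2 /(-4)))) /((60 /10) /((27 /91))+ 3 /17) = 34 /350254225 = 0.00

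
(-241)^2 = 58081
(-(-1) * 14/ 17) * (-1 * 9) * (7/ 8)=-6.49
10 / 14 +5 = 40 / 7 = 5.71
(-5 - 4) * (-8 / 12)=6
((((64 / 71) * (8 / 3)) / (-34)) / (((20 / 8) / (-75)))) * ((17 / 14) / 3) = 1280 / 1491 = 0.86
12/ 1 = 12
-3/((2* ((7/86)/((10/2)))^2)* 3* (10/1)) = -9245/49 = -188.67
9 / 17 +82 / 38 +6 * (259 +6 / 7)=3531298 / 2261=1561.83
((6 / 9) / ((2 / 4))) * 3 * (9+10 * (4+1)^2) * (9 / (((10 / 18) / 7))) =587412 / 5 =117482.40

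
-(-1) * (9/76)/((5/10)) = 9/38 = 0.24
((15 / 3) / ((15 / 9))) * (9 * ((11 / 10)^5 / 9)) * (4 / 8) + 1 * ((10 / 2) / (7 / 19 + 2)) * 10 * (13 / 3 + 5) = 1077045131 / 5400000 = 199.45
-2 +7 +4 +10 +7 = 26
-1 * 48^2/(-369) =256/41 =6.24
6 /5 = 1.20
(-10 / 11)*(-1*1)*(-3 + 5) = 20 / 11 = 1.82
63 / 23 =2.74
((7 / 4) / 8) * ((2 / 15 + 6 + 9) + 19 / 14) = 3463 / 960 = 3.61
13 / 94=0.14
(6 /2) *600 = 1800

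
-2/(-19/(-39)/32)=-2496/19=-131.37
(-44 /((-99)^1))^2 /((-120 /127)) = -254 /1215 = -0.21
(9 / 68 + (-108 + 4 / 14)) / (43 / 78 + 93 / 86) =-85877493 / 1303288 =-65.89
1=1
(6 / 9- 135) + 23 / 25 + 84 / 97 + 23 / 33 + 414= 7526341 / 26675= 282.15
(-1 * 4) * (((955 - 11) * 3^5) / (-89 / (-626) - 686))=574397568 / 429347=1337.84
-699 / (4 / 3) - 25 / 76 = -524.58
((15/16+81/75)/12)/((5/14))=0.47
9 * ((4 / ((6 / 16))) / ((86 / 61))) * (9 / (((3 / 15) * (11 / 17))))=2239920 / 473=4735.56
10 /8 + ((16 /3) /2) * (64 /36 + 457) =132263 /108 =1224.66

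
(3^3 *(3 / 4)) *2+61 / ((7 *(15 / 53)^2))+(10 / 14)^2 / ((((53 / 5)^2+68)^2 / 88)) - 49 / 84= 14814937645873 / 99622296900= 148.71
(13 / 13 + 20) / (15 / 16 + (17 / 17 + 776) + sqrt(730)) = 597456 / 22105847 - 768 * sqrt(730) / 22105847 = 0.03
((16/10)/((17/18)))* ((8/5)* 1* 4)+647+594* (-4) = -730217/425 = -1718.16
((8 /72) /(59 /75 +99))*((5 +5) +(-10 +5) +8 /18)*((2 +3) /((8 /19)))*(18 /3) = 116375 /269424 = 0.43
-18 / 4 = -9 / 2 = -4.50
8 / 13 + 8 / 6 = 76 / 39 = 1.95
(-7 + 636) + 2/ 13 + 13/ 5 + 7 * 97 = 85199/ 65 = 1310.75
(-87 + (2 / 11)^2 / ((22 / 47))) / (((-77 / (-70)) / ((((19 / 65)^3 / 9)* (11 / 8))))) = -793606877 / 2631786300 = -0.30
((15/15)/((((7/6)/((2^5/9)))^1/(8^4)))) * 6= 524288/7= 74898.29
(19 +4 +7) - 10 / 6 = 28.33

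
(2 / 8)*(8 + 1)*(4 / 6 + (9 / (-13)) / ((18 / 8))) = 21 / 26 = 0.81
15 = 15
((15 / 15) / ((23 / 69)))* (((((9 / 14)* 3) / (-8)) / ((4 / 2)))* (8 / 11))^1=-81 / 308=-0.26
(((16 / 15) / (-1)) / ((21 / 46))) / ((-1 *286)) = 368 / 45045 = 0.01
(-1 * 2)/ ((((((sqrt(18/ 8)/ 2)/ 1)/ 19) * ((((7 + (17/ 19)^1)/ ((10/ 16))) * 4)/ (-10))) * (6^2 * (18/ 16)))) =361/ 1458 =0.25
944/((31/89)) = 84016/31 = 2710.19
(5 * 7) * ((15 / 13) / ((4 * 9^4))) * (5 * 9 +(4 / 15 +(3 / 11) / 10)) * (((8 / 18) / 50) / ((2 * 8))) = 104629 / 2702082240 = 0.00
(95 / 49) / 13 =95 / 637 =0.15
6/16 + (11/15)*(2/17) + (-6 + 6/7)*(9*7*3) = -1981939/2040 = -971.54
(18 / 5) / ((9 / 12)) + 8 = 64 / 5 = 12.80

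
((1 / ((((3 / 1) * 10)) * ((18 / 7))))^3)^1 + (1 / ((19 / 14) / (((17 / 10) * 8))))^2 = 5708410246063 / 56844504000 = 100.42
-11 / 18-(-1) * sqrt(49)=115 / 18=6.39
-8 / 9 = -0.89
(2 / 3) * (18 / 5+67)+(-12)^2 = 2866 / 15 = 191.07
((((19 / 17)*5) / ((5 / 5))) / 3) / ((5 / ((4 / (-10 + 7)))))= -76 / 153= -0.50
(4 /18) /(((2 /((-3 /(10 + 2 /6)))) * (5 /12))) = -12 /155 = -0.08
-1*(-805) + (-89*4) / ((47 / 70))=274.79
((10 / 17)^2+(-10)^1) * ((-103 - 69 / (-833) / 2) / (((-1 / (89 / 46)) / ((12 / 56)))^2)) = 17058242578995 / 99842300432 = 170.85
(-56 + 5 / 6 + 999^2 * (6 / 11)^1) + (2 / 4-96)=17959046 / 33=544213.52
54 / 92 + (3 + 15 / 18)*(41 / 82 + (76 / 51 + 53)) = 2975423 / 14076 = 211.38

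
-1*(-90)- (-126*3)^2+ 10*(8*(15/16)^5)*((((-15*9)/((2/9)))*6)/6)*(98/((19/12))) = -722592060399/311296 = -2321237.86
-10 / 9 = -1.11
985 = 985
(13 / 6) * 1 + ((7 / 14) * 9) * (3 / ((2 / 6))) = 128 / 3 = 42.67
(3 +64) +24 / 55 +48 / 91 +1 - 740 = -671.04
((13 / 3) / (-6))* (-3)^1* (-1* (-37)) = 481 / 6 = 80.17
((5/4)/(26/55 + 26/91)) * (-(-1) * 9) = 17325/1168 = 14.83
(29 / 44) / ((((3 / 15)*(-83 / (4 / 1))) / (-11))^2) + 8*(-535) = -29453020 / 6889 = -4275.37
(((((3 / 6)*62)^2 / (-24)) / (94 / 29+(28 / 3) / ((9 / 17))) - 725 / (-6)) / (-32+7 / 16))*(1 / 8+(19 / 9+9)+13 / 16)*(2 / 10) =-16183849939 / 1782585360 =-9.08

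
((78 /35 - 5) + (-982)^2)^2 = 1139146404045049 /1225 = 929915431873.51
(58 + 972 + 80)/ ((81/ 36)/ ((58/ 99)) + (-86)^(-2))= 289.01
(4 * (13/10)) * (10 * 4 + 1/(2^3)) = 4173/20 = 208.65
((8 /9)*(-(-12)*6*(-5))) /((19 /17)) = -286.32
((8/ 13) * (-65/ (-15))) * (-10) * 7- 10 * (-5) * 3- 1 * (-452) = 1246/ 3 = 415.33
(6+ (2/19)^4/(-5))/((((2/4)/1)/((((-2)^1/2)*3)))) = -23457684/651605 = -36.00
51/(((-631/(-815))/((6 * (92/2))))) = 11471940/631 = 18180.57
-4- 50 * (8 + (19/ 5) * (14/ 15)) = -1744/ 3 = -581.33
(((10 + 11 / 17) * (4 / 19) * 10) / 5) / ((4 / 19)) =362 / 17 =21.29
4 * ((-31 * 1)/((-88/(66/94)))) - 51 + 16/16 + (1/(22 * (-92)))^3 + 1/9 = -171504907574951/3507291735552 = -48.90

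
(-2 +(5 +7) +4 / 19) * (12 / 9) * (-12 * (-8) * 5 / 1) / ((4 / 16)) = 496640 / 19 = 26138.95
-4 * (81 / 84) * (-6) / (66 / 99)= 243 / 7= 34.71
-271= -271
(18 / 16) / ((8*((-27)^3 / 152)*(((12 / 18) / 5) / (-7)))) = 665 / 11664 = 0.06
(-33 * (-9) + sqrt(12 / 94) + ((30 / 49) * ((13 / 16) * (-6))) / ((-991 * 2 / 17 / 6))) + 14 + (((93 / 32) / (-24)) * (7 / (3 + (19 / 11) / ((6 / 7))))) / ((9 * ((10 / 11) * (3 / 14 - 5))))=sqrt(282) / 47 + 643360831601401 / 2067634450560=311.52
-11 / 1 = -11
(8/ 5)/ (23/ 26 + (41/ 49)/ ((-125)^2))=31850000/ 17610441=1.81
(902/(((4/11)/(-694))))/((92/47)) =-80908949/92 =-879445.10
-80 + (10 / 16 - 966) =-8363 / 8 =-1045.38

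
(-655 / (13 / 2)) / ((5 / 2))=-524 / 13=-40.31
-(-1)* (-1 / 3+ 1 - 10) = -28 / 3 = -9.33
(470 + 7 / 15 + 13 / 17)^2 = 14439386896 / 65025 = 222059.01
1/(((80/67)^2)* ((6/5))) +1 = 12169/7680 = 1.58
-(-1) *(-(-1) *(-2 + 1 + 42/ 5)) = 37/ 5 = 7.40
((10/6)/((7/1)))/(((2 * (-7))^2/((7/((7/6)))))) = 5/686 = 0.01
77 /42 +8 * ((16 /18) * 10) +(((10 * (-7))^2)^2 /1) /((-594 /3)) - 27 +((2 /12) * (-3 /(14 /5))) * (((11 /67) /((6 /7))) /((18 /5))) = -121216.69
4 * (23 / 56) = 23 / 14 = 1.64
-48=-48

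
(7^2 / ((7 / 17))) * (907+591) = 178262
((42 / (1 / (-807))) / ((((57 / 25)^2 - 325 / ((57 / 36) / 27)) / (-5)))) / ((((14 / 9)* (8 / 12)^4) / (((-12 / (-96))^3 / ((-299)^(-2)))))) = -1040940264121875 / 59847811072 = -17393.12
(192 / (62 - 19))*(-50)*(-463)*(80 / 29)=355584000 / 1247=285151.56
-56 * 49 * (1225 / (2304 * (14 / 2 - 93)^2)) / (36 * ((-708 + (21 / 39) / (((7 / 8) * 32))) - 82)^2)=-71009575 / 8087450473290528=-0.00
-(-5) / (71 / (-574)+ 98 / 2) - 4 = -21870 / 5611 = -3.90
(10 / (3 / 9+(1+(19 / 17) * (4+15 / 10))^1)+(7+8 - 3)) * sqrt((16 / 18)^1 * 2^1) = 13568 / 763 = 17.78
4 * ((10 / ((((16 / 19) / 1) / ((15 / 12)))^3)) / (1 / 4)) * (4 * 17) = 72876875 / 2048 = 35584.41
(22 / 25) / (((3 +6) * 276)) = 11 / 31050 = 0.00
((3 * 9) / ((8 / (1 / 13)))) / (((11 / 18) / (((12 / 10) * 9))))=4.59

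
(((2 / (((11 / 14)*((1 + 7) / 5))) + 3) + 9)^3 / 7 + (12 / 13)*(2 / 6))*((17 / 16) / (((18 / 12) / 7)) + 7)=4753264357 / 1107392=4292.31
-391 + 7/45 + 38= -15878/45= -352.84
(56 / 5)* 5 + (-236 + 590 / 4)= -65 / 2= -32.50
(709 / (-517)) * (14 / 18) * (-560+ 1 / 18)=50022077 / 83754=597.25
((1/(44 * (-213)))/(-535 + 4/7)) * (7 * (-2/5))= -49/87651630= -0.00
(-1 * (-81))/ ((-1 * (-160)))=81/ 160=0.51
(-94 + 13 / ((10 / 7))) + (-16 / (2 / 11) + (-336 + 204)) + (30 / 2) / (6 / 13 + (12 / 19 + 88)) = -16764811 / 55015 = -304.73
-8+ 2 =-6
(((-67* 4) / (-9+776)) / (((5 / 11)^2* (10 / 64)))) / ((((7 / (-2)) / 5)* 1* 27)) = 2075392 / 3624075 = 0.57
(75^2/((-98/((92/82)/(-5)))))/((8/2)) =3.22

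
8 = 8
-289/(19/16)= -4624/19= -243.37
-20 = -20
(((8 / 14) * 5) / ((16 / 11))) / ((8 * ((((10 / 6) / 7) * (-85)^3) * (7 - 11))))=33 / 78608000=0.00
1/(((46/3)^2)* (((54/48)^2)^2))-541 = -208630757/385641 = -541.00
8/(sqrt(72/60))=4 * sqrt(30)/3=7.30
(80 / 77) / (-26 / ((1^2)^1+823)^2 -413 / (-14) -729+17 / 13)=-353067520 / 237264951077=-0.00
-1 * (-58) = 58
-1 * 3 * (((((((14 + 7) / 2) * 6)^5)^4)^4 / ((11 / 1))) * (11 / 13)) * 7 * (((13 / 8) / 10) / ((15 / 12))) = -18597871857384410829281079357408485185715866911003286883399154944456942713337637997999183250182916317130175043161722162625655317898900437644467221 / 100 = -185978718573844108292810800000000000000000000000000000000000000000000000000000000000000000000000000000000000000000000000000000000000000000000000.00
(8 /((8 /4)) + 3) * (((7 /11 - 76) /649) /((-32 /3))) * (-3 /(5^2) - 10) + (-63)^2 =2060304393 /519200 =3968.23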